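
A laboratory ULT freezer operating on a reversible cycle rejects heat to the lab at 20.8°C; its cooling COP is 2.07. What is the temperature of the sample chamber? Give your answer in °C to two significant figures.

For a Carnot refrigerator COP_R = T_C/(T_H − T_C), so T_C = COP·T_H/(1 + COP).
With T_H = 293.95 K, T_C = 2.07 × 293.95/3.070 = 198.20 K.
Converting, 198.20 K = -74.95°C.

-75 °C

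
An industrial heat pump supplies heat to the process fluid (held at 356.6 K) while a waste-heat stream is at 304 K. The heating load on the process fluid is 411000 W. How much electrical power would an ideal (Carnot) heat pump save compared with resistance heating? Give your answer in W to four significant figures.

350400 W

The reservoir spacing is ΔT = 356.6 − 304 = 52.60 K.
COP_Carnot = T_H/ΔT = 356.60/52.60 = 6.779.
Resistance heating needs Ẇ_res = Q̇_H = 411000 W; the reversible heat pump needs only Ẇ_hp = Q̇_H/COP = 60620 W.
Saving = 411000 − 60620 = 350400 W.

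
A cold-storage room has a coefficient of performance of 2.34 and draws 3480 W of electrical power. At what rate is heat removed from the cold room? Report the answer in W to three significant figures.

8140 W

Q̇_C = COP × Ẇ = 2.34 × 3480 = 8143 W.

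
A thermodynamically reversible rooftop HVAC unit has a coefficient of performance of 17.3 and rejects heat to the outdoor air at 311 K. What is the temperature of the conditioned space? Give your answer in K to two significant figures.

For a Carnot refrigerator COP_R = T_C/(T_H − T_C), so T_C = COP·T_H/(1 + COP).
With T_H = 311.00 K, T_C = 17.3 × 311.00/18.30 = 294.01 K.

290 K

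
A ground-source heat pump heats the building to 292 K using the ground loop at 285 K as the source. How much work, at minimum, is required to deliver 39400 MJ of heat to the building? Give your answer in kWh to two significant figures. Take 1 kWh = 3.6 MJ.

The reservoir spacing is ΔT = 292 − 285 = 7.000 K.
The reversible limit is COP_HP = T_H/ΔT = 41.71, so W_min = Q_H/COP = Q_H·ΔT/T_H.
W_min = 39400 × 7.000/292.00 = 944.5 MJ = 262.4 kWh.

260 kWh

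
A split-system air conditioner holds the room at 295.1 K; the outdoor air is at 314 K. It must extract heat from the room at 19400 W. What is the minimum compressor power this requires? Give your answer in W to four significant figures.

The reservoir spacing is ΔT = 314 − 295.1 = 18.90 K.
COP_Carnot = T_C/ΔT = 295.10/18.90 = 15.61.
Ẇ_min = Q̇/COP_Carnot = 19400/15.61 = 1242 W.

1242 W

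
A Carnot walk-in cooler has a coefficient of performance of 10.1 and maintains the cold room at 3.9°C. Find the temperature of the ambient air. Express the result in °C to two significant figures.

COP_R = T_C/(T_H − T_C) gives T_H − T_C = T_C/COP.
With T_C = 277.05 K, T_H = 277.05 × (1 + 1/10.1) = 304.48 K.
Converting, 304.48 K = 31.33°C.

31 °C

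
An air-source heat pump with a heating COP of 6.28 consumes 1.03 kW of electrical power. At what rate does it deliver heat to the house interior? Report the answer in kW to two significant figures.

6.5 kW

Q̇_H = COP_HP × Ẇ = 6.28 × 1.030 = 6.468 kW.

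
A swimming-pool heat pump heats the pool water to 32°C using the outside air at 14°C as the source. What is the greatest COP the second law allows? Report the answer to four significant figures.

16.95

In absolute terms T_C = 287.15 K and T_H = 305.15 K, so ΔT = 18.00 K.
For a reversible cycle, COP_Carnot = T_H/ΔT = 305.15/18.00 = 16.95.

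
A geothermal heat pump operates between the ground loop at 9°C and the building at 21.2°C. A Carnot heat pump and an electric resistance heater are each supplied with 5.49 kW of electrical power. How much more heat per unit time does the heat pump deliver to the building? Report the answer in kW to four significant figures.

In absolute terms T_C = 282.15 K and T_H = 294.35 K, so ΔT = 12.20 K.
COP_Carnot = T_H/ΔT = 294.35/12.20 = 24.13.
The heat pump delivers Q̇_H = COP × Ẇ = 132.5 kW; the resistance heater delivers Ẇ = 5.490 kW.
Extra = (COP − 1)·Ẇ = 127.0 kW.

127.0 kW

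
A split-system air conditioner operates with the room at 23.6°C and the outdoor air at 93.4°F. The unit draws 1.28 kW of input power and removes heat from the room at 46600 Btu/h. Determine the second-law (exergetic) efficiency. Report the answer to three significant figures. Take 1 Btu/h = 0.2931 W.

Converting, Q̇_C = 46600 Btu/h = 13.66 kW, so COP_actual = Q̇_C/Ẇ = 13.66/1.280 = 10.67.
In absolute terms T_C = 296.75 K and T_H = 307.26 K, so ΔT = 10.51 K.
COP_Carnot = T_C/ΔT = 296.75/10.51 = 28.23.
η_II = COP_actual/COP_Carnot = 10.67/28.23 = 0.3780.

0.378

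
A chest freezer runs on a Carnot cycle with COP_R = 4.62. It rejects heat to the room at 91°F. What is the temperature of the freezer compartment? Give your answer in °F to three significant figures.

For a Carnot refrigerator COP_R = T_C/(T_H − T_C), so T_C = COP·T_H/(1 + COP).
With T_H = 305.93 K, T_C = 4.62 × 305.93/5.620 = 251.49 K.
Converting, 251.49 K = -6.98°F.

-6.98 °F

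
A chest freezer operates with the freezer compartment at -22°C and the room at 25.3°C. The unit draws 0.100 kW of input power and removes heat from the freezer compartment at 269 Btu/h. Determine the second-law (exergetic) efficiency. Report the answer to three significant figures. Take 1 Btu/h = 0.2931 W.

0.148

Converting, Q̇_C = 269.0 Btu/h = 0.07884 kW, so COP_actual = Q̇_C/Ẇ = 0.07884/0.1000 = 0.7884.
In absolute terms T_C = 251.15 K and T_H = 298.45 K, so ΔT = 47.30 K.
COP_Carnot = T_C/ΔT = 251.15/47.30 = 5.310.
η_II = COP_actual/COP_Carnot = 0.7884/5.310 = 0.1485.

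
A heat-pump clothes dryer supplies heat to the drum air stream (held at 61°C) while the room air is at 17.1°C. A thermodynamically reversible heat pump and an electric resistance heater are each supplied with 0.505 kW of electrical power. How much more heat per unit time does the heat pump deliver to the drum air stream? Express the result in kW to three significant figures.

In absolute terms T_C = 290.25 K and T_H = 334.15 K, so ΔT = 43.90 K.
COP_Carnot = T_H/ΔT = 334.15/43.90 = 7.612.
The heat pump delivers Q̇_H = COP × Ẇ = 3.844 kW; the resistance heater delivers Ẇ = 0.5050 kW.
Extra = (COP − 1)·Ẇ = 3.339 kW.

3.34 kW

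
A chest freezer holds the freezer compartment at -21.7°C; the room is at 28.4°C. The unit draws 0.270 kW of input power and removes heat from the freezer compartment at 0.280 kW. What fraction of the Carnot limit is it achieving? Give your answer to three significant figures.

COP_actual = Q̇_C/Ẇ = 0.2800/0.2700 = 1.037.
In absolute terms T_C = 251.45 K and T_H = 301.55 K, so ΔT = 50.10 K.
COP_Carnot = T_C/ΔT = 251.45/50.10 = 5.019.
η_II = COP_actual/COP_Carnot = 1.037/5.019 = 0.2066.

0.207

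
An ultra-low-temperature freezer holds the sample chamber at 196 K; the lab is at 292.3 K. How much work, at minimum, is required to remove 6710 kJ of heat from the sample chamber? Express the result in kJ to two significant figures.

The reservoir spacing is ΔT = 292.3 − 196 = 96.30 K.
The reversible limit is COP_R = T_C/ΔT = 2.035, so W_min = Q_C/COP = Q_C·ΔT/T_C.
W_min = 6710 × 96.30/196.00 = 3297 kJ.

3300 kJ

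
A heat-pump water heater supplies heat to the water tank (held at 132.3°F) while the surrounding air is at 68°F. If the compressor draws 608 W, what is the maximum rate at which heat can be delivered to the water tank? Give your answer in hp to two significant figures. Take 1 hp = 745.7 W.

In absolute terms T_C = 293.15 K and T_H = 328.87 K, so ΔT = 35.72 K.
COP_Carnot = T_H/ΔT = 328.87/35.72 = 9.206.
Q̇_max = COP_Carnot × Ẇ = 9.206 × 608.0 W = 5597 W = 7.506 hp.

7.5 hp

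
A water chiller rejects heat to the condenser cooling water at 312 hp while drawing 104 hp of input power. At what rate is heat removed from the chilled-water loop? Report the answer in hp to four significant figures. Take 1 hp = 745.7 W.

For a cyclic device the first law requires Q̇_H = Q̇_C + Ẇ.
Q̇_C = Q̇_H − Ẇ = 208.0 hp.

208.0 hp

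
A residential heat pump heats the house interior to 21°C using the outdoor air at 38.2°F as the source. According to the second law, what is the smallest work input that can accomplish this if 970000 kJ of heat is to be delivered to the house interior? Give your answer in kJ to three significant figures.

57900 kJ

In absolute terms T_C = 276.59 K and T_H = 294.15 K, so ΔT = 17.56 K.
The reversible limit is COP_HP = T_H/ΔT = 16.76, so W_min = Q_H/COP = Q_H·ΔT/T_H.
W_min = 970000 × 17.56/294.15 = 57890 kJ.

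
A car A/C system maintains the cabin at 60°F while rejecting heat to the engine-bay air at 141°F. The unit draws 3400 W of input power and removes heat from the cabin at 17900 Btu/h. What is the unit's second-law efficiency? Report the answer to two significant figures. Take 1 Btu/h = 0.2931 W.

0.24

Converting, Q̇_C = 17900 Btu/h = 5246 W, so COP_actual = Q̇_C/Ẇ = 5246/3400 = 1.543.
In absolute terms T_C = 288.71 K and T_H = 333.71 K, so ΔT = 45.00 K.
COP_Carnot = T_C/ΔT = 288.71/45.00 = 6.416.
η_II = COP_actual/COP_Carnot = 1.543/6.416 = 0.2405.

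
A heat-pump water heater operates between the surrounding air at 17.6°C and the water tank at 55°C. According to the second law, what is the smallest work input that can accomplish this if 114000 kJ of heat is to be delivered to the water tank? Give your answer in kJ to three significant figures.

In absolute terms T_C = 290.75 K and T_H = 328.15 K, so ΔT = 37.40 K.
The reversible limit is COP_HP = T_H/ΔT = 8.774, so W_min = Q_H/COP = Q_H·ΔT/T_H.
W_min = 114000 × 37.40/328.15 = 12990 kJ.

13000 kJ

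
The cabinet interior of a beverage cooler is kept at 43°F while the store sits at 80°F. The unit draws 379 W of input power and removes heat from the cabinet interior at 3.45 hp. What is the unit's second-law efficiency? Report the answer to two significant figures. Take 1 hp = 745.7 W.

0.50

Converting, Q̇_C = 3.450 hp = 2573 W, so COP_actual = Q̇_C/Ẇ = 2573/379.0 = 6.788.
In absolute terms T_C = 279.26 K and T_H = 299.82 K, so ΔT = 20.56 K.
COP_Carnot = T_C/ΔT = 279.26/20.56 = 13.59.
η_II = COP_actual/COP_Carnot = 6.788/13.59 = 0.4996.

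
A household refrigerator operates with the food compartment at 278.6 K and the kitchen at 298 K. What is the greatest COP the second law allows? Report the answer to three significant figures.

The reservoir spacing is ΔT = 298 − 278.6 = 19.40 K.
For a reversible cycle, COP_Carnot = T_C/ΔT = 278.60/19.40 = 14.36.

14.4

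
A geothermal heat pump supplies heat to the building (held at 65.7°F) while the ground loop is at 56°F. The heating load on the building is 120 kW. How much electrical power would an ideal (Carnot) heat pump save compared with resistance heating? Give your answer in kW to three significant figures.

118 kW

In absolute terms T_C = 286.48 K and T_H = 291.87 K, so ΔT = 5.389 K.
COP_Carnot = T_H/ΔT = 291.87/5.389 = 54.16.
Resistance heating needs Ẇ_res = Q̇_H = 120.0 kW; the reversible heat pump needs only Ẇ_hp = Q̇_H/COP = 2.216 kW.
Saving = 120.0 − 2.216 = 117.8 kW.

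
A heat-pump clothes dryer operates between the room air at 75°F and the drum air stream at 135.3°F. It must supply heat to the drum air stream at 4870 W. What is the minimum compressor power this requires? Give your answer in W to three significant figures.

494 W

In absolute terms T_C = 297.04 K and T_H = 330.54 K, so ΔT = 33.50 K.
COP_Carnot = T_H/ΔT = 330.54/33.50 = 9.867.
Ẇ_min = Q̇/COP_Carnot = 4870/9.867 = 493.6 W.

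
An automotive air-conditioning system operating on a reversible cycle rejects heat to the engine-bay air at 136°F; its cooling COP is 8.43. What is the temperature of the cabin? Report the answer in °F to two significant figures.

73 °F

For a Carnot refrigerator COP_R = T_C/(T_H − T_C), so T_C = COP·T_H/(1 + COP).
With T_H = 330.93 K, T_C = 8.43 × 330.93/9.430 = 295.83 K.
Converting, 295.83 K = 72.83°F.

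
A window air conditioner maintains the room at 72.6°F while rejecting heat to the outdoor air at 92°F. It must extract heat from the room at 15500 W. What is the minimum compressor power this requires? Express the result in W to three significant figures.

565 W

In absolute terms T_C = 295.71 K and T_H = 306.48 K, so ΔT = 10.78 K.
COP_Carnot = T_C/ΔT = 295.71/10.78 = 27.44.
Ẇ_min = Q̇/COP_Carnot = 15500/27.44 = 564.9 W.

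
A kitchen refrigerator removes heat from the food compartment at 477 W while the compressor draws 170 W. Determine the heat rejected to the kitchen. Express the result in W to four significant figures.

647.0 W

For a cyclic device the first law requires Q̇_H = Q̇_C + Ẇ.
Q̇_H = Q̇_C + Ẇ = 647.0 W.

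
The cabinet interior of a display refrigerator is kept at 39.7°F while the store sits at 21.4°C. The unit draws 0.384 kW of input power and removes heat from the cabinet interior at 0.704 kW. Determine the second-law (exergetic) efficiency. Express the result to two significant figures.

COP_actual = Q̇_C/Ẇ = 0.7040/0.3840 = 1.833.
In absolute terms T_C = 277.43 K and T_H = 294.55 K, so ΔT = 17.12 K.
COP_Carnot = T_C/ΔT = 277.43/17.12 = 16.20.
η_II = COP_actual/COP_Carnot = 1.833/16.20 = 0.1131.

0.11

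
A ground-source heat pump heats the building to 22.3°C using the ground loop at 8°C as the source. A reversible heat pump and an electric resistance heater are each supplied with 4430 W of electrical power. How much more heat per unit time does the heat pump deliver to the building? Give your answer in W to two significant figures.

87000 W

In absolute terms T_C = 281.15 K and T_H = 295.45 K, so ΔT = 14.30 K.
COP_Carnot = T_H/ΔT = 295.45/14.30 = 20.66.
The heat pump delivers Q̇_H = COP × Ẇ = 91530 W; the resistance heater delivers Ẇ = 4430 W.
Extra = (COP − 1)·Ẇ = 87100 W.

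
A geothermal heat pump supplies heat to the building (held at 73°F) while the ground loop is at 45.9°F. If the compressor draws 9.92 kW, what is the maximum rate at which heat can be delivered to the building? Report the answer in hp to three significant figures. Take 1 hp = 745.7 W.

261 hp

In absolute terms T_C = 280.87 K and T_H = 295.93 K, so ΔT = 15.06 K.
COP_Carnot = T_H/ΔT = 295.93/15.06 = 19.66.
Q̇_max = COP_Carnot × Ẇ = 19.66 × 9.920 kW = 195.0 kW = 261.5 hp.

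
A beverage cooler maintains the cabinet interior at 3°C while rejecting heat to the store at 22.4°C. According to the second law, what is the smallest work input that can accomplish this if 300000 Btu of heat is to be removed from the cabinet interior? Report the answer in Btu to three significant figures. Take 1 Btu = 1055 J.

In absolute terms T_C = 276.15 K and T_H = 295.55 K, so ΔT = 19.40 K.
The reversible limit is COP_R = T_C/ΔT = 14.23, so W_min = Q_C/COP = Q_C·ΔT/T_C.
W_min = 300000 × 19.40/276.15 = 21080 Btu.

21100 Btu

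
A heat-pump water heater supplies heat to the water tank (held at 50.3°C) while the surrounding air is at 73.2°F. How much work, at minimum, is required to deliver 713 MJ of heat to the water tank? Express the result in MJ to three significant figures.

60.4 MJ

In absolute terms T_C = 296.04 K and T_H = 323.45 K, so ΔT = 27.41 K.
The reversible limit is COP_HP = T_H/ΔT = 11.80, so W_min = Q_H/COP = Q_H·ΔT/T_H.
W_min = 713.0 × 27.41/323.45 = 60.42 MJ.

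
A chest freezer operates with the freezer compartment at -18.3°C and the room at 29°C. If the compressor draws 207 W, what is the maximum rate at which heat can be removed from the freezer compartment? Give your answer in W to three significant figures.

In absolute terms T_C = 254.85 K and T_H = 302.15 K, so ΔT = 47.30 K.
COP_Carnot = T_C/ΔT = 254.85/47.30 = 5.388.
Q̇_max = COP_Carnot × Ẇ = 5.388 × 207.0 W = 1115 W.

1120 W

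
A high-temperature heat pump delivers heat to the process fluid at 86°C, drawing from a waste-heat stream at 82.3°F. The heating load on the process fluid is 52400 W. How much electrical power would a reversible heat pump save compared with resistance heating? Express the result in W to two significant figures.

44000 W

In absolute terms T_C = 301.09 K and T_H = 359.15 K, so ΔT = 58.06 K.
COP_Carnot = T_H/ΔT = 359.15/58.06 = 6.186.
Resistance heating needs Ẇ_res = Q̇_H = 52400 W; the reversible heat pump needs only Ẇ_hp = Q̇_H/COP = 8470 W.
Saving = 52400 − 8470 = 43930 W.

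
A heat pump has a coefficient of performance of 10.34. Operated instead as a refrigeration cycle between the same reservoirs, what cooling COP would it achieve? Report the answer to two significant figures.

Since Q_H = Q_C + W for any cycle, COP_R = Q_C/W = Q_H/W − 1.
COP_R = 10.34 − 1 = 9.34.

9.3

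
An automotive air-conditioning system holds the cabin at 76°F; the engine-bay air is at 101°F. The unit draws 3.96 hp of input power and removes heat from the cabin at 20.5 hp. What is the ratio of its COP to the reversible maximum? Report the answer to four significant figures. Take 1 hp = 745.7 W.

0.2416

COP_actual = Q̇_C/Ẇ = 20.50/3.960 = 5.177.
In absolute terms T_C = 297.59 K and T_H = 311.48 K, so ΔT = 13.89 K.
COP_Carnot = T_C/ΔT = 297.59/13.89 = 21.43.
η_II = COP_actual/COP_Carnot = 5.177/21.43 = 0.2416.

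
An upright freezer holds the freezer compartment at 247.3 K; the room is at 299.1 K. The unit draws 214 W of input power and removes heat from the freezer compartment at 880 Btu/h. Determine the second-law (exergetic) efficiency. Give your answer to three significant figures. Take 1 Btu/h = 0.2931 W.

0.252

Converting, Q̇_C = 880.0 Btu/h = 257.9 W, so COP_actual = Q̇_C/Ẇ = 257.9/214.0 = 1.205.
The reservoir spacing is ΔT = 299.1 − 247.3 = 51.80 K.
COP_Carnot = T_C/ΔT = 247.30/51.80 = 4.774.
η_II = COP_actual/COP_Carnot = 1.205/4.774 = 0.2525.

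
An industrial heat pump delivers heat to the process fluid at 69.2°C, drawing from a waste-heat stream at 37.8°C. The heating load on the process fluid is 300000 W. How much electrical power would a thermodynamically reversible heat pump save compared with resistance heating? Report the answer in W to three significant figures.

In absolute terms T_C = 310.95 K and T_H = 342.35 K, so ΔT = 31.40 K.
COP_Carnot = T_H/ΔT = 342.35/31.40 = 10.90.
Resistance heating needs Ẇ_res = Q̇_H = 300000 W; the reversible heat pump needs only Ẇ_hp = Q̇_H/COP = 27520 W.
Saving = 300000 − 27520 = 272500 W.

272000 W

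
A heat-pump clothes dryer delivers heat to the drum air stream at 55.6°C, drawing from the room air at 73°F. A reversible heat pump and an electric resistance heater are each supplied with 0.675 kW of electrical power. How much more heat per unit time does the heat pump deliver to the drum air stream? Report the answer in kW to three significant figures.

6.09 kW

In absolute terms T_C = 295.93 K and T_H = 328.75 K, so ΔT = 32.82 K.
COP_Carnot = T_H/ΔT = 328.75/32.82 = 10.02.
The heat pump delivers Q̇_H = COP × Ẇ = 6.761 kW; the resistance heater delivers Ẇ = 0.6750 kW.
Extra = (COP − 1)·Ẇ = 6.086 kW.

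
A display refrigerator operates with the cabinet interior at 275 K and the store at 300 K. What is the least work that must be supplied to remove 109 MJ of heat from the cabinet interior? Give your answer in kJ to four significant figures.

9909 kJ

The reservoir spacing is ΔT = 300 − 275 = 25.00 K.
The reversible limit is COP_R = T_C/ΔT = 11.00, so W_min = Q_C/COP = Q_C·ΔT/T_C.
W_min = 109.0 × 25.00/275.00 = 9.909 MJ = 9909 kJ.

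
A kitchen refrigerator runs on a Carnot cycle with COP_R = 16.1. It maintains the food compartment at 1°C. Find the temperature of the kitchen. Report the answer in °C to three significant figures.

COP_R = T_C/(T_H − T_C) gives T_H − T_C = T_C/COP.
With T_C = 274.15 K, T_H = 274.15 × (1 + 1/16.1) = 291.18 K.
Converting, 291.18 K = 18.03°C.

18.0 °C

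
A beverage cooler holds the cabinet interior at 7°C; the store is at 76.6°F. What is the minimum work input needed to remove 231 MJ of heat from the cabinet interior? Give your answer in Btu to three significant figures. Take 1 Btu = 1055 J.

13900 Btu

In absolute terms T_C = 280.15 K and T_H = 297.93 K, so ΔT = 17.78 K.
The reversible limit is COP_R = T_C/ΔT = 15.76, so W_min = Q_C/COP = Q_C·ΔT/T_C.
W_min = 231.0 × 17.78/280.15 = 14.66 MJ = 13890 Btu.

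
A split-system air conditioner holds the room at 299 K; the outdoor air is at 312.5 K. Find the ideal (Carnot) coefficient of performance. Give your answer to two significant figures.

22

The reservoir spacing is ΔT = 312.5 − 299 = 13.50 K.
For a reversible cycle, COP_Carnot = T_C/ΔT = 299.00/13.50 = 22.15.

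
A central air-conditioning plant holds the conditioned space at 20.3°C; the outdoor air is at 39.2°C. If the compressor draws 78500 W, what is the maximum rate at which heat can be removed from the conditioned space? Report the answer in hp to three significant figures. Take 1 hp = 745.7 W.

In absolute terms T_C = 293.45 K and T_H = 312.35 K, so ΔT = 18.90 K.
COP_Carnot = T_C/ΔT = 293.45/18.90 = 15.53.
Q̇_max = COP_Carnot × Ẇ = 15.53 × 78500 W = 1219000 W = 1634 hp.

1630 hp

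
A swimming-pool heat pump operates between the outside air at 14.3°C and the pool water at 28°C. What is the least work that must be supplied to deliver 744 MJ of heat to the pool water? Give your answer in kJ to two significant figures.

In absolute terms T_C = 287.45 K and T_H = 301.15 K, so ΔT = 13.70 K.
The reversible limit is COP_HP = T_H/ΔT = 21.98, so W_min = Q_H/COP = Q_H·ΔT/T_H.
W_min = 744.0 × 13.70/301.15 = 33.85 MJ = 33850 kJ.

34000 kJ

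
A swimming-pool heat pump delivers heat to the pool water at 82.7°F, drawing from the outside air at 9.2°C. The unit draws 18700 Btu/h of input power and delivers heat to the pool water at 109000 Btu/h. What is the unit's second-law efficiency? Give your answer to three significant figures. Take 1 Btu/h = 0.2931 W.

0.367

COP_actual = Q̇_H/Ẇ = 109000/18700 = 5.829.
In absolute terms T_C = 282.35 K and T_H = 301.32 K, so ΔT = 18.97 K.
COP_Carnot = T_H/ΔT = 301.32/18.97 = 15.89.
η_II = COP_actual/COP_Carnot = 5.829/15.89 = 0.3669.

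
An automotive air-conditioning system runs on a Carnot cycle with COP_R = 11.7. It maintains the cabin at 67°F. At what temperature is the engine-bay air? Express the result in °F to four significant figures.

112.0 °F

COP_R = T_C/(T_H − T_C) gives T_H − T_C = T_C/COP.
With T_C = 292.59 K, T_H = 292.59 × (1 + 1/11.7) = 317.60 K.
Converting, 317.60 K = 112.01°F.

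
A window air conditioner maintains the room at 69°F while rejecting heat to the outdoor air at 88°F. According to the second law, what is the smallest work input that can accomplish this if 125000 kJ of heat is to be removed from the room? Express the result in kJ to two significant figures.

In absolute terms T_C = 293.71 K and T_H = 304.26 K, so ΔT = 10.56 K.
The reversible limit is COP_R = T_C/ΔT = 27.82, so W_min = Q_C/COP = Q_C·ΔT/T_C.
W_min = 125000 × 10.56/293.71 = 4492 kJ.

4500 kJ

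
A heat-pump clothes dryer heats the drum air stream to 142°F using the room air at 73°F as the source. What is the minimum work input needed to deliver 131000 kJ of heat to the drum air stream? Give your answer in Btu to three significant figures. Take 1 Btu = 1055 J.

In absolute terms T_C = 295.93 K and T_H = 334.26 K, so ΔT = 38.33 K.
The reversible limit is COP_HP = T_H/ΔT = 8.720, so W_min = Q_H/COP = Q_H·ΔT/T_H.
W_min = 131000 × 38.33/334.26 = 15020 kJ = 14240 Btu.

14200 Btu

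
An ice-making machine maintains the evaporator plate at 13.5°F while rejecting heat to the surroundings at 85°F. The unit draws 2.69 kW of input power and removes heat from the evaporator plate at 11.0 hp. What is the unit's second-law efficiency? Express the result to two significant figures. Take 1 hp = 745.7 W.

0.46

Converting, Q̇_C = 11.00 hp = 8.203 kW, so COP_actual = Q̇_C/Ẇ = 8.203/2.690 = 3.049.
In absolute terms T_C = 262.87 K and T_H = 302.59 K, so ΔT = 39.72 K.
COP_Carnot = T_C/ΔT = 262.87/39.72 = 6.618.
η_II = COP_actual/COP_Carnot = 3.049/6.618 = 0.4608.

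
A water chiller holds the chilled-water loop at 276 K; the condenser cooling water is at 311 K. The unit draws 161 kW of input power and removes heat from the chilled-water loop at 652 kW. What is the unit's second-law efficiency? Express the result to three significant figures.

0.514

COP_actual = Q̇_C/Ẇ = 652.0/161.0 = 4.050.
The reservoir spacing is ΔT = 311 − 276 = 35.00 K.
COP_Carnot = T_C/ΔT = 276.00/35.00 = 7.886.
η_II = COP_actual/COP_Carnot = 4.050/7.886 = 0.5135.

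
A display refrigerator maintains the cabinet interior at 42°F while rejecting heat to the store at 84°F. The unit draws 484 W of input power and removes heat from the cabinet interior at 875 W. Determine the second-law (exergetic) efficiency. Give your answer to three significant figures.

COP_actual = Q̇_C/Ẇ = 875.0/484.0 = 1.808.
In absolute terms T_C = 278.71 K and T_H = 302.04 K, so ΔT = 23.33 K.
COP_Carnot = T_C/ΔT = 278.71/23.33 = 11.94.
η_II = COP_actual/COP_Carnot = 1.808/11.94 = 0.1514.

0.151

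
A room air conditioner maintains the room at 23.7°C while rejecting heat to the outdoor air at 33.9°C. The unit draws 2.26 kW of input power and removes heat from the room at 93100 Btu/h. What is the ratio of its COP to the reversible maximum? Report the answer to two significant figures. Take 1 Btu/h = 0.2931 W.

0.41

Converting, Q̇_C = 93100 Btu/h = 27.29 kW, so COP_actual = Q̇_C/Ẇ = 27.29/2.260 = 12.07.
In absolute terms T_C = 296.85 K and T_H = 307.05 K, so ΔT = 10.20 K.
COP_Carnot = T_C/ΔT = 296.85/10.20 = 29.10.
η_II = COP_actual/COP_Carnot = 12.07/29.10 = 0.4149.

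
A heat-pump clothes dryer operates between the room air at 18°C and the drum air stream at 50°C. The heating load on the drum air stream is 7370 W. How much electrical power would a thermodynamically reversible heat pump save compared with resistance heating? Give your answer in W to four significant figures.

6640 W

In absolute terms T_C = 291.15 K and T_H = 323.15 K, so ΔT = 32.00 K.
COP_Carnot = T_H/ΔT = 323.15/32.00 = 10.10.
Resistance heating needs Ẇ_res = Q̇_H = 7370 W; the reversible heat pump needs only Ẇ_hp = Q̇_H/COP = 729.8 W.
Saving = 7370 − 729.8 = 6640 W.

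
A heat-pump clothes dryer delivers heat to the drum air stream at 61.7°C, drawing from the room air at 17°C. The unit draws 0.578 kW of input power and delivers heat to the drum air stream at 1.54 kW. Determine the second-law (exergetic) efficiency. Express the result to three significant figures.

0.356

COP_actual = Q̇_H/Ẇ = 1.540/0.5780 = 2.664.
In absolute terms T_C = 290.15 K and T_H = 334.85 K, so ΔT = 44.70 K.
COP_Carnot = T_H/ΔT = 334.85/44.70 = 7.491.
η_II = COP_actual/COP_Carnot = 2.664/7.491 = 0.3557.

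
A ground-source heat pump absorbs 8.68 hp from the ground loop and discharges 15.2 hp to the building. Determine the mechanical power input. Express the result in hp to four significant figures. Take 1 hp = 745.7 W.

6.520 hp

For a cyclic device the first law requires Q̇_H = Q̇_C + Ẇ.
Ẇ = Q̇_H − Q̇_C = 6.520 hp.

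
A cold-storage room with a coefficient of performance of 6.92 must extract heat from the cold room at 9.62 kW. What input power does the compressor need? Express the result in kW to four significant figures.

1.390 kW

Ẇ = Q̇_C/COP = 9.620/6.92 = 1.390 kW.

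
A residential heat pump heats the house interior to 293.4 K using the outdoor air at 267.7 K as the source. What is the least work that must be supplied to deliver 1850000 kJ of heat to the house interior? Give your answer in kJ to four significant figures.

162000 kJ

The reservoir spacing is ΔT = 293.4 − 267.7 = 25.70 K.
The reversible limit is COP_HP = T_H/ΔT = 11.42, so W_min = Q_H/COP = Q_H·ΔT/T_H.
W_min = 1850000 × 25.70/293.40 = 162000 kJ.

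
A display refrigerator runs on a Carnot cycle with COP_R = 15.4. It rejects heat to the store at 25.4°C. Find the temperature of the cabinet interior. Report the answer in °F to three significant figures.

45.0 °F

For a Carnot refrigerator COP_R = T_C/(T_H − T_C), so T_C = COP·T_H/(1 + COP).
With T_H = 298.55 K, T_C = 15.4 × 298.55/16.40 = 280.35 K.
Converting, 280.35 K = 44.95°F.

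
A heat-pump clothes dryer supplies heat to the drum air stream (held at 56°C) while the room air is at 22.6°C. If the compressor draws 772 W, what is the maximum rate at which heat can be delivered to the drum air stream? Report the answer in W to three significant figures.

In absolute terms T_C = 295.75 K and T_H = 329.15 K, so ΔT = 33.40 K.
COP_Carnot = T_H/ΔT = 329.15/33.40 = 9.855.
Q̇_max = COP_Carnot × Ẇ = 9.855 × 772.0 W = 7608 W.

7610 W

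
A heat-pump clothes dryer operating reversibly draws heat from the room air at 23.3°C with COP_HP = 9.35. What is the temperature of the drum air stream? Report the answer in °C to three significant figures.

58.8 °C

COP_HP = T_H/(T_H − T_C) rearranges to T_H = COP·T_C/(COP − 1).
With T_C = 296.45 K, T_H = 9.35 × 296.45/8.350 = 331.95 K.
Converting, 331.95 K = 58.80°C.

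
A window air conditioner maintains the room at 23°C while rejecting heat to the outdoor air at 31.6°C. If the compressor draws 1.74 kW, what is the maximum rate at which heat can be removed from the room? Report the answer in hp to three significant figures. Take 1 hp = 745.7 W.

In absolute terms T_C = 296.15 K and T_H = 304.75 K, so ΔT = 8.600 K.
COP_Carnot = T_C/ΔT = 296.15/8.600 = 34.44.
Q̇_max = COP_Carnot × Ẇ = 34.44 × 1.740 kW = 59.92 kW = 80.35 hp.

80.4 hp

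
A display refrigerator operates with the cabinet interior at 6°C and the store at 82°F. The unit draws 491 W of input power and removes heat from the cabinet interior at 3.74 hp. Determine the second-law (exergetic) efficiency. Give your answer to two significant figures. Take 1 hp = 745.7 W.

0.44

Converting, Q̇_C = 3.740 hp = 2789 W, so COP_actual = Q̇_C/Ẇ = 2789/491.0 = 5.680.
In absolute terms T_C = 279.15 K and T_H = 300.93 K, so ΔT = 21.78 K.
COP_Carnot = T_C/ΔT = 279.15/21.78 = 12.82.
η_II = COP_actual/COP_Carnot = 5.680/12.82 = 0.4431.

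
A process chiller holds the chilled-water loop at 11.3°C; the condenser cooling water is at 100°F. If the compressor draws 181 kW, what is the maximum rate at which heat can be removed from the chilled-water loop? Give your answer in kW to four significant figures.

1944 kW

In absolute terms T_C = 284.45 K and T_H = 310.93 K, so ΔT = 26.48 K.
COP_Carnot = T_C/ΔT = 284.45/26.48 = 10.74.
Q̇_max = COP_Carnot × Ẇ = 10.74 × 181.0 kW = 1944 kW.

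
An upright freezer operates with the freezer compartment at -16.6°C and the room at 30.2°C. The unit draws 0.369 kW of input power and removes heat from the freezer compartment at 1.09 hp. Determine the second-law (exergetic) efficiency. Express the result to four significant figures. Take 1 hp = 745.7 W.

0.4018

Converting, Q̇_C = 1.090 hp = 0.8128 kW, so COP_actual = Q̇_C/Ẇ = 0.8128/0.3690 = 2.203.
In absolute terms T_C = 256.55 K and T_H = 303.35 K, so ΔT = 46.80 K.
COP_Carnot = T_C/ΔT = 256.55/46.80 = 5.482.
η_II = COP_actual/COP_Carnot = 2.203/5.482 = 0.4018.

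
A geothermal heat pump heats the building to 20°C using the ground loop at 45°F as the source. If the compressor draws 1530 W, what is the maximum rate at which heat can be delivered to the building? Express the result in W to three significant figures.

In absolute terms T_C = 280.37 K and T_H = 293.15 K, so ΔT = 12.78 K.
COP_Carnot = T_H/ΔT = 293.15/12.78 = 22.94.
Q̇_max = COP_Carnot × Ẇ = 22.94 × 1530 W = 35100 W.

35100 W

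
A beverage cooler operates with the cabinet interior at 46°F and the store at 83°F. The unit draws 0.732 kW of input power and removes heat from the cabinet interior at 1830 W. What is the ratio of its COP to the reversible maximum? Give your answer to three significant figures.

0.183

Converting, Q̇_C = 1830 W = 1.830 kW, so COP_actual = Q̇_C/Ẇ = 1.830/0.7320 = 2.500.
In absolute terms T_C = 280.93 K and T_H = 301.48 K, so ΔT = 20.56 K.
COP_Carnot = T_C/ΔT = 280.93/20.56 = 13.67.
η_II = COP_actual/COP_Carnot = 2.500/13.67 = 0.1829.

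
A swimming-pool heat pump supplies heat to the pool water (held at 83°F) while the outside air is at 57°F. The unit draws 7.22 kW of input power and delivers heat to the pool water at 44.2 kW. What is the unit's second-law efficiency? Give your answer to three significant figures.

COP_actual = Q̇_H/Ẇ = 44.20/7.220 = 6.122.
In absolute terms T_C = 287.04 K and T_H = 301.48 K, so ΔT = 14.44 K.
COP_Carnot = T_H/ΔT = 301.48/14.44 = 20.87.
η_II = COP_actual/COP_Carnot = 6.122/20.87 = 0.2933.

0.293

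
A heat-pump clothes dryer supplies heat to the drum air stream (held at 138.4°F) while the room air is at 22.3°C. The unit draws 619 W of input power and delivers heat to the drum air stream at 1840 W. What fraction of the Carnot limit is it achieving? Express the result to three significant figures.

0.329

COP_actual = Q̇_H/Ẇ = 1840/619.0 = 2.973.
In absolute terms T_C = 295.45 K and T_H = 332.26 K, so ΔT = 36.81 K.
COP_Carnot = T_H/ΔT = 332.26/36.81 = 9.026.
η_II = COP_actual/COP_Carnot = 2.973/9.026 = 0.3293.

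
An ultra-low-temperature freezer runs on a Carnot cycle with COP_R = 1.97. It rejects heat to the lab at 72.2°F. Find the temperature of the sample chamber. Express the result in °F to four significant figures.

For a Carnot refrigerator COP_R = T_C/(T_H − T_C), so T_C = COP·T_H/(1 + COP).
With T_H = 295.48 K, T_C = 1.97 × 295.48/2.970 = 195.99 K.
Converting, 195.99 K = -106.88°F.

-106.9 °F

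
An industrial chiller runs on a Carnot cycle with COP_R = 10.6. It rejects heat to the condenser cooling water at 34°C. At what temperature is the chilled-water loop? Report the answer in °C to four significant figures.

For a Carnot refrigerator COP_R = T_C/(T_H − T_C), so T_C = COP·T_H/(1 + COP).
With T_H = 307.15 K, T_C = 10.6 × 307.15/11.60 = 280.67 K.
Converting, 280.67 K = 7.52°C.

7.522 °C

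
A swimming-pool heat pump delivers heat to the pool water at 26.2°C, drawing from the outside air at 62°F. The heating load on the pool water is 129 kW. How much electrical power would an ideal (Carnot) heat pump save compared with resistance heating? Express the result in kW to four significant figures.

In absolute terms T_C = 289.82 K and T_H = 299.35 K, so ΔT = 9.533 K.
COP_Carnot = T_H/ΔT = 299.35/9.533 = 31.40.
Resistance heating needs Ẇ_res = Q̇_H = 129.0 kW; the reversible heat pump needs only Ẇ_hp = Q̇_H/COP = 4.108 kW.
Saving = 129.0 − 4.108 = 124.9 kW.

124.9 kW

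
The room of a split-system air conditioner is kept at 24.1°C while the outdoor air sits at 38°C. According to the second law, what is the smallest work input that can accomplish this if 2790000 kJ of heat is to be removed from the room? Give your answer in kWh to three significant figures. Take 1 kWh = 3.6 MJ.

In absolute terms T_C = 297.25 K and T_H = 311.15 K, so ΔT = 13.90 K.
The reversible limit is COP_R = T_C/ΔT = 21.38, so W_min = Q_C/COP = Q_C·ΔT/T_C.
W_min = 2790000 × 13.90/297.25 = 130500 kJ = 36.24 kWh.

36.2 kWh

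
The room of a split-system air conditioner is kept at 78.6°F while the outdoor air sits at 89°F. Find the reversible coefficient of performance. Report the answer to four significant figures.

51.76

In absolute terms T_C = 299.04 K and T_H = 304.82 K, so ΔT = 5.778 K.
For a reversible cycle, COP_Carnot = T_C/ΔT = 299.04/5.778 = 51.76.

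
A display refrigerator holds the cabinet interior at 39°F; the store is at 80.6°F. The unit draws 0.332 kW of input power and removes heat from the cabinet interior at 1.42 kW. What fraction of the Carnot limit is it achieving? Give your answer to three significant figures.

0.357

COP_actual = Q̇_C/Ẇ = 1.420/0.3320 = 4.277.
In absolute terms T_C = 277.04 K and T_H = 300.15 K, so ΔT = 23.11 K.
COP_Carnot = T_C/ΔT = 277.04/23.11 = 11.99.
η_II = COP_actual/COP_Carnot = 4.277/11.99 = 0.3568.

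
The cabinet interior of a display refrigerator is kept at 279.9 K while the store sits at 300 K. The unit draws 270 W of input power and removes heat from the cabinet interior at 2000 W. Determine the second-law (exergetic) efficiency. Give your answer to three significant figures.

0.532

COP_actual = Q̇_C/Ẇ = 2000/270.0 = 7.407.
The reservoir spacing is ΔT = 300 − 279.9 = 20.10 K.
COP_Carnot = T_C/ΔT = 279.90/20.10 = 13.93.
η_II = COP_actual/COP_Carnot = 7.407/13.93 = 0.5319.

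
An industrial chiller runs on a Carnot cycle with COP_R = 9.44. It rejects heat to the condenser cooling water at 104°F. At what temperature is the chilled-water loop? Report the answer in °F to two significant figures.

50 °F

For a Carnot refrigerator COP_R = T_C/(T_H − T_C), so T_C = COP·T_H/(1 + COP).
With T_H = 313.15 K, T_C = 9.44 × 313.15/10.44 = 283.15 K.
Converting, 283.15 K = 50.01°F.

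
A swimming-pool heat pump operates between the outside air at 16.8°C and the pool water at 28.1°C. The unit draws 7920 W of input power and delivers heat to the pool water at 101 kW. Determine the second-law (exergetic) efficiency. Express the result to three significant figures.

0.478

Converting, Q̇_H = 101.0 kW = 101000 W, so COP_actual = Q̇_H/Ẇ = 101000/7920 = 12.75.
In absolute terms T_C = 289.95 K and T_H = 301.25 K, so ΔT = 11.30 K.
COP_Carnot = T_H/ΔT = 301.25/11.30 = 26.66.
η_II = COP_actual/COP_Carnot = 12.75/26.66 = 0.4784.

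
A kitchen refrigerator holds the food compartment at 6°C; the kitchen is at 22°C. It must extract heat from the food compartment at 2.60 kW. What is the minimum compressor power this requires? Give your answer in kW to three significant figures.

In absolute terms T_C = 279.15 K and T_H = 295.15 K, so ΔT = 16.00 K.
COP_Carnot = T_C/ΔT = 279.15/16.00 = 17.45.
Ẇ_min = Q̇/COP_Carnot = 2.600/17.45 = 0.1490 kW.

0.149 kW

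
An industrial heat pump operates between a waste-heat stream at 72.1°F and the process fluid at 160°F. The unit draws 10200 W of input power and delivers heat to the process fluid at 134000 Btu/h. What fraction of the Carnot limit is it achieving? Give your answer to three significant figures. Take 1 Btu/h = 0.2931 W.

0.546

Converting, Q̇_H = 134000 Btu/h = 39280 W, so COP_actual = Q̇_H/Ẇ = 39280/10200 = 3.851.
In absolute terms T_C = 295.43 K and T_H = 344.26 K, so ΔT = 48.83 K.
COP_Carnot = T_H/ΔT = 344.26/48.83 = 7.050.
η_II = COP_actual/COP_Carnot = 3.851/7.050 = 0.5462.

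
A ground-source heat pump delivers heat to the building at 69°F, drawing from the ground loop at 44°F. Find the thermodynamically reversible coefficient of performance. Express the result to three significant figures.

In absolute terms T_C = 279.82 K and T_H = 293.71 K, so ΔT = 13.89 K.
For a reversible cycle, COP_Carnot = T_H/ΔT = 293.71/13.89 = 21.15.

21.1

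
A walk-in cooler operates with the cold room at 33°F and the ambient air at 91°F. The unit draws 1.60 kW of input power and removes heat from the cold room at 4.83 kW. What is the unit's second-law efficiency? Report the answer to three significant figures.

COP_actual = Q̇_C/Ẇ = 4.830/1.600 = 3.019.
In absolute terms T_C = 273.71 K and T_H = 305.93 K, so ΔT = 32.22 K.
COP_Carnot = T_C/ΔT = 273.71/32.22 = 8.494.
η_II = COP_actual/COP_Carnot = 3.019/8.494 = 0.3554.

0.355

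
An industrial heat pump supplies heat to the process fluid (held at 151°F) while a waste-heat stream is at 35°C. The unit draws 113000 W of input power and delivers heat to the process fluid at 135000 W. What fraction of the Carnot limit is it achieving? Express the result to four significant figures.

0.1096

COP_actual = Q̇_H/Ẇ = 135000/113000 = 1.195.
In absolute terms T_C = 308.15 K and T_H = 339.26 K, so ΔT = 31.11 K.
COP_Carnot = T_H/ΔT = 339.26/31.11 = 10.90.
η_II = COP_actual/COP_Carnot = 1.195/10.90 = 0.1096.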